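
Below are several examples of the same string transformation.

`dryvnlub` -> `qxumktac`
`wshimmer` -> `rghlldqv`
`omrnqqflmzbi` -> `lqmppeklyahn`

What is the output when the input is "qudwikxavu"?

Each output is the input with this applied: move the first character to the end, then shift every letter 1 place backward in the alphabet (wrapping around).
Applying both steps to "qudwikxavu": "udwikxavuq", then "tcvhjwzutp".

tcvhjwzutp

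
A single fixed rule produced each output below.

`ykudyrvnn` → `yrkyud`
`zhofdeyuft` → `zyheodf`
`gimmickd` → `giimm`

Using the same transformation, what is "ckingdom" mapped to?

The pattern: delete the last 3 characters, then take characters alternately from the front and the back (1st, last, 2nd, 2nd-last, ...).
On "ckingdom": the first step gives "cking", and the second then gives "cgkni".

cgkni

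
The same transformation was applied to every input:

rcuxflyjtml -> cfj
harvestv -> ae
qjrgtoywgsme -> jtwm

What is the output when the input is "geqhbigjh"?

The rule is to delete the last character, then keep one character in every 3, starting at position 2 (positions 2nd, 5th, 8th, ...).
Working it through for "geqhbigjh": intermediate "geqhbigj", final "ebj".

ebj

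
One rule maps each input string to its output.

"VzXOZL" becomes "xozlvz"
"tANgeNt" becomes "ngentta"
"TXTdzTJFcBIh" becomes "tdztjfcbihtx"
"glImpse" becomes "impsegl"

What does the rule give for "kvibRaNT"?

ibrantkv

The rule is to move the first 2 characters to the end (rotate left by 2), then convert every letter to lowercase.
Starting from "kvibRaNT": after the first operation, "ibRaNTkv"; after the second, "ibrantkv".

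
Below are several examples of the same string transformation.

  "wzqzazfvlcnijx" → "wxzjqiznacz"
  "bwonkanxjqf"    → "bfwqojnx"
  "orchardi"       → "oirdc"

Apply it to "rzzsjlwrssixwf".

rfzwzxsijsl

The pattern: take characters alternately from the front and the back (1st, last, 2nd, 2nd-last, ...), then delete the last 3 characters.
On "rzzsjlwrssixwf": the first step gives "rfzwzxsijslswr", and the second then gives "rfzwzxsijsl".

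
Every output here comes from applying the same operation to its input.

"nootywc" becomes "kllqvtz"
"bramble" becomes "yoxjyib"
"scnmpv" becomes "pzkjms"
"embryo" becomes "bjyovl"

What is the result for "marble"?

jxoyib

In each case the input is transformed by: shift every letter 3 places backward in the alphabet (wrapping around).
So "marble" becomes "jxoyib".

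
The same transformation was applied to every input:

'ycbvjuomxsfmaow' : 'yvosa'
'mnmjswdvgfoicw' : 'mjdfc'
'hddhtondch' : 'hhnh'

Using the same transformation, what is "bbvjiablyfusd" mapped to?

bjbfd

In each case the input is transformed by: keep one character in every 3, starting at position 1 (positions 1st, 4th, 7th, ...).
For "bbvjiablyfusd" the result is "bjbfd".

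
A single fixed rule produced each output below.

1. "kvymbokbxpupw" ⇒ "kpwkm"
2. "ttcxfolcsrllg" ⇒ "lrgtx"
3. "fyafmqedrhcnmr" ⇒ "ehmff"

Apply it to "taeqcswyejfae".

In each case the input is transformed by: keep one character in every 3, starting at position 1 (positions 1st, 4th, 7th, ...), then move the last 3 characters to the front (rotate right by 3).
Starting from "taeqcswyejfae": after the first operation, "tqwje"; after the second, "wjetq".

wjetq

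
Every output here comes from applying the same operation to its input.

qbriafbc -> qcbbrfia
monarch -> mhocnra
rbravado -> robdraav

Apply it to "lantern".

lnarnet

The transformation: take characters alternately from the front and the back (1st, last, 2nd, 2nd-last, ...).
Doing the same to "lantern": "lnarnet".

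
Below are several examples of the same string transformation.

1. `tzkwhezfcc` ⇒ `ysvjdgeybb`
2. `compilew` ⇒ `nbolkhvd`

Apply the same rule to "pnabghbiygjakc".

moazgfhafxzibj

The pattern: swap each adjacent pair of characters (1↔2, 3↔4, ...), then shift every letter 1 place backward in the alphabet (wrapping around).
For "pnabghbiygjakc", step one produces "npbahgibgyajck"; step two turns that into "moazgfhafxzibj".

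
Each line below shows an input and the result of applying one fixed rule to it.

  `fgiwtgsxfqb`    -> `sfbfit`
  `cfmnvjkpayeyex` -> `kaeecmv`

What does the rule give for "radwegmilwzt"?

mlzrde

Looking at the pairs, the operation is to keep every other character starting from the first (positions 1st, 3rd, 5th, ...), then move the first 3 characters to the end (rotate left by 3).
On "radwegmilwzt": the first step gives "rdemlz", and the second then gives "mlzrde".
(Check on "cfmnvjkpayeyex": → "cmvkaee" → "kaeecmv" ✓)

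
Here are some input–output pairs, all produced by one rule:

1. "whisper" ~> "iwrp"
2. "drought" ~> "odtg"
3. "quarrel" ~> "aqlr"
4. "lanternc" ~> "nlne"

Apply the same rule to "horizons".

rhnz

The pattern: keep every other character starting from the first (positions 1st, 3rd, 5th, ...), then swap each adjacent pair of characters (1↔2, 3↔4, ...).
Starting from "horizons": after the first operation, "hrzn"; after the second, "rhnz".
(Check on "lanternc": → "lnen" → "nlne" ✓)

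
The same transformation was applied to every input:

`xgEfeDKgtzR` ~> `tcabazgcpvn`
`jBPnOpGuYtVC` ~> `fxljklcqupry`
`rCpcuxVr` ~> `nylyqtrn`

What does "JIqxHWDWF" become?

The transformation: shift every letter 4 places backward in the alphabet (wrapping around), then convert every letter to lowercase.
On "JIqxHWDWF": the first step gives "FEmtDSZSB", and the second then gives "femtdszsb".

femtdszsb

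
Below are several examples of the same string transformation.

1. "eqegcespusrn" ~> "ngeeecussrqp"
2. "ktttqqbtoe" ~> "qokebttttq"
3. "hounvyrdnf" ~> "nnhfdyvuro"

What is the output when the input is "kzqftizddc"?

Looking at the pairs, the operation is to sort the characters into reverse alphabetical order, then swap the front and back halves of the string.
Working it through for "kzqftizddc": intermediate "zztqkifddc", final "ifddczztqk".

ifddczztqk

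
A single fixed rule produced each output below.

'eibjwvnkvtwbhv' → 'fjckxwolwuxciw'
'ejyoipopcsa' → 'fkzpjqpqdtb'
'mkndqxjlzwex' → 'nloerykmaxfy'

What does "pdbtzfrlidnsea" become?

Each output is the input with this applied: shift every letter 1 place forward in the alphabet (wrapping around).
On "pdbtzfrlidnsea" that produces "qecuagsmjeotfb".

qecuagsmjeotfb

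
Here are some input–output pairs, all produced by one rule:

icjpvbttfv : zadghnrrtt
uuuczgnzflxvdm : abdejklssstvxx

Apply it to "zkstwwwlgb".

zeijqruuux

In each case the input is transformed by: sort the characters into alphabetical order, then shift every letter 2 places backward in the alphabet (wrapping around).
Applying both steps to "zkstwwwlgb": "bgklstwwwz", then "zeijqruuux".
(Check on "uuuczgnzflxvdm": → "cdfglmnuuuvxzz" → "abdejklssstvxx" ✓)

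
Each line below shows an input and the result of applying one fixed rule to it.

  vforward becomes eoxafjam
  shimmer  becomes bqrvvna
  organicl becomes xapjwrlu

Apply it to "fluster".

The transformation: shift every letter 9 places forward in the alphabet (wrapping around).
For "fluster" the result is "oudbcna".

oudbcna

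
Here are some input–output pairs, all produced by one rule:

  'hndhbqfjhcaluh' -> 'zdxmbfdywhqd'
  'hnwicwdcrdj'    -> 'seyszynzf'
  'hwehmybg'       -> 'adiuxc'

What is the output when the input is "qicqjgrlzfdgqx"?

ymfcnhvbzcmt

What's happening: shift every letter 4 places backward in the alphabet (wrapping around), then delete the first 2 characters.
Applying both steps to "qicqjgrlzfdgqx": "meymfcnhvbzcmt", then "ymfcnhvbzcmt".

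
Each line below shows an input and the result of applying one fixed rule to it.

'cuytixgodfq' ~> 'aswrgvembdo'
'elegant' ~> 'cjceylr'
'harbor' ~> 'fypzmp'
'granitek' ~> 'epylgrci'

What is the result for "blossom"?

In each case the input is transformed by: shift every letter 2 places backward in the alphabet (wrapping around).
On "blossom" that produces "zjmqqmk".

zjmqqmk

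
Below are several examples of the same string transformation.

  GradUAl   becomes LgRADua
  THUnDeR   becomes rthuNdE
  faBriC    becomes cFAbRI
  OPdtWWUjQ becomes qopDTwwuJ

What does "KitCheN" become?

nkITcHE

In each case the input is transformed by: move the last character to the front, then flip the case of every letter.
Starting from "KitCheN": after the first operation, "NKitChe"; after the second, "nkITcHE".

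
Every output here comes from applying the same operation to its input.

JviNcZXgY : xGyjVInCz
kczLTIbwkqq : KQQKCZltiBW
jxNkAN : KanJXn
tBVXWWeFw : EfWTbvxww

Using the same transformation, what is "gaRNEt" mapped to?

The rule is to move the last 3 characters to the front (rotate right by 3), then flip the case of every letter.
Applying both steps to "gaRNEt": "NEtgaR", then "neTGAr".

neTGAr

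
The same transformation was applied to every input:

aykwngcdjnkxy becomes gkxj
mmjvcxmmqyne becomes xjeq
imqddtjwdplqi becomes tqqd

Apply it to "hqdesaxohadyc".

adyh

What's happening: keep one character in every 3, starting at position 3 (positions 3rd, 6th, 9th, ...), then swap each adjacent pair of characters (1↔2, 3↔4, ...).
Applying that to "hqdesaxohadyc" gives "adyh".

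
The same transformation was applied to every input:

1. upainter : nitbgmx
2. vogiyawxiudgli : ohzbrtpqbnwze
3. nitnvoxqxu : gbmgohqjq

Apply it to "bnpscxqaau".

What's happening: shift every letter 7 places backward in the alphabet (wrapping around), then delete the last character.
"bnpscxqaau" → "ugilvqjtt".
(Check on "nitnvoxqxu": → "gbmgohqjqn" → "gbmgohqjq" ✓)

ugilvqjtt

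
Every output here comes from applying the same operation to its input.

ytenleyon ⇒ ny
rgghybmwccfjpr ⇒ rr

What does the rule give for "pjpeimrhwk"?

kp

In each case the input is transformed by: move the first character to the end, then keep only the last 2 characters.
Starting from "pjpeimrhwk": after the first operation, "jpeimrhwkp"; after the second, "kp".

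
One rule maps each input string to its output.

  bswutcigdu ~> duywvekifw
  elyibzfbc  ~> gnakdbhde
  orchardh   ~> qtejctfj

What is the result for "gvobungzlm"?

Each output is the input with this applied: shift every letter 2 places forward in the alphabet (wrapping around).
On "gvobungzlm" that produces "ixqdwpibno".

ixqdwpibno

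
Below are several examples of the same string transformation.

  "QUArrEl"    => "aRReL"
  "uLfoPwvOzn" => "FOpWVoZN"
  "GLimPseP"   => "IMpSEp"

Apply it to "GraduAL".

ADUal

Each output is the input with this applied: flip the case of every letter, then delete the first 2 characters.
Applying both steps to "GraduAL": "gRADUal", then "ADUal".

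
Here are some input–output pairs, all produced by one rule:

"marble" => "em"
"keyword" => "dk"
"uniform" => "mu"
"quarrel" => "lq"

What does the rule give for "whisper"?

rw

Rule — move the first character to the end, then keep only the last 2 characters.
For "whisper", step one produces "hisperw"; step two turns that into "rw".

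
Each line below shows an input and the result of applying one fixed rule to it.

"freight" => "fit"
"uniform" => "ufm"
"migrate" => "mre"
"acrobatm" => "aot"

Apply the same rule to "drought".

What's happening: keep one character in every 3, starting at position 1 (positions 1st, 4th, 7th, ...).
Doing the same to "drought": "dut".

dut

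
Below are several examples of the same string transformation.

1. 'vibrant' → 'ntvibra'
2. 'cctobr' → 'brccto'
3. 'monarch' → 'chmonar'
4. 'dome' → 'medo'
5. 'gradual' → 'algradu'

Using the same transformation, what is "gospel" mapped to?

elgosp

The pattern: move the last 2 characters to the front (rotate right by 2).
On "gospel" that produces "elgosp".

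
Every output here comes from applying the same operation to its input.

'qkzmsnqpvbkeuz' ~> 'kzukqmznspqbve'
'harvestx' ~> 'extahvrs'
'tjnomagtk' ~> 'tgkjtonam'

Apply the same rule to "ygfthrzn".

hnzgytfr

Looking at the pairs, the operation is to swap each adjacent pair of characters (1↔2, 3↔4, ...), then move the last 3 characters to the front (rotate right by 3).
Starting from "ygfthrzn": after the first operation, "gytfrhnz"; after the second, "hnzgytfr".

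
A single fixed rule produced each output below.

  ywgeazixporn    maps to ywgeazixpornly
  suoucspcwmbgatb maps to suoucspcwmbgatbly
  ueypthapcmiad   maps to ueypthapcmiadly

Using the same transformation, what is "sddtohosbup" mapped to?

The rule is to append "ly".
Applying that to "sddtohosbup" gives "sddtohosbuply".

sddtohosbuply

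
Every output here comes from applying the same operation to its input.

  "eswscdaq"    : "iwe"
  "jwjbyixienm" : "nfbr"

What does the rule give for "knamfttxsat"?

Rule — shift every letter 4 places forward in the alphabet (wrapping around), then keep one character in every 3, starting at position 1 (positions 1st, 4th, 7th, ...).
Applying that to "knamfttxsat" gives "oqxe".

oqxe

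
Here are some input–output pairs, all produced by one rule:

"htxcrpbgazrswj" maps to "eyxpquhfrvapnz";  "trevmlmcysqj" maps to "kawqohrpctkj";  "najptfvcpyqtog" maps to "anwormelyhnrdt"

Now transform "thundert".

bcprrfsl

The pattern: swap the front and back halves of the string, then shift every letter 2 places backward in the alphabet (wrapping around).
For "thundert", step one produces "dertthun"; step two turns that into "bcprrfsl".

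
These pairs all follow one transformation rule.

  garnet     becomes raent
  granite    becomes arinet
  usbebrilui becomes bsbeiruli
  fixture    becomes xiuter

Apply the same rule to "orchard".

crahdr

The transformation: delete the first character, then swap each adjacent pair of characters (1↔2, 3↔4, ...).
"orchard" → "rchard" → "crahdr".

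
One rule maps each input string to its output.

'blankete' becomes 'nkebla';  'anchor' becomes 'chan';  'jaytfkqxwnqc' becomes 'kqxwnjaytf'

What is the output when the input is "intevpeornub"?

Each output is the input with this applied: delete the last 2 characters, then swap the front and back halves of the string.
Applying both steps to "intevpeornub": "intevpeorn", then "peornintev".
(Check on "jaytfkqxwnqc": → "jaytfkqxwn" → "kqxwnjaytf" ✓)

peornintev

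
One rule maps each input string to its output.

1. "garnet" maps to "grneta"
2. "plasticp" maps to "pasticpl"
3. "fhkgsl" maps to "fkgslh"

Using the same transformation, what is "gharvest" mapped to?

The rule is to move the first character to the end, then swap the first and last characters.
On "gharvest": the first step gives "harvestg", and the second then gives "garvesth".

garvesth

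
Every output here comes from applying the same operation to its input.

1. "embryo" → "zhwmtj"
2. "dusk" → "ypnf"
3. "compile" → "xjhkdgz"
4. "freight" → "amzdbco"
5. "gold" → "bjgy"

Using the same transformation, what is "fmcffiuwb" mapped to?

ahxaadprw

Each output is the input with this applied: shift every letter 5 places backward in the alphabet (wrapping around).
For "fmcffiuwb" the result is "ahxaadprw".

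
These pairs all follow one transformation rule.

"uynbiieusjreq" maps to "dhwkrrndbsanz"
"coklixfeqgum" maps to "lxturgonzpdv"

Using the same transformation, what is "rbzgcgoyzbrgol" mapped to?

akiplpxhikapxu

The pattern: shift every letter 9 places forward in the alphabet (wrapping around).
On "rbzgcgoyzbrgol" that produces "akiplpxhikapxu".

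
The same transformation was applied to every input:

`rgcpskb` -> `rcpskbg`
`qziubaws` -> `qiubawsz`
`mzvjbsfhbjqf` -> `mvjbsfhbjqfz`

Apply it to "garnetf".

What's happening: move the first character to the end, then swap the first and last characters.
Applying both steps to "garnetf": "arnetfg", then "grnetfa".

grnetfa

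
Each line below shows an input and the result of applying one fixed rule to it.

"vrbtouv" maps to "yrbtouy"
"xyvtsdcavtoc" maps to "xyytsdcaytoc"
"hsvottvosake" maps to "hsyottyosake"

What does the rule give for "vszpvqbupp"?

The pattern: replace every "v" with "y".
Applying that to "vszpvqbupp" gives "yszpyqbupp".

yszpyqbupp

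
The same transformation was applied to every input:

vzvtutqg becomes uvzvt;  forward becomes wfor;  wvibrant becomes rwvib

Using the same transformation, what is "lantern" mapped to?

What's happening: delete the last 3 characters, then move the last character to the front.
On "lantern" that produces "tlan".
(Check on "forward": → "forw" → "wfor" ✓)

tlan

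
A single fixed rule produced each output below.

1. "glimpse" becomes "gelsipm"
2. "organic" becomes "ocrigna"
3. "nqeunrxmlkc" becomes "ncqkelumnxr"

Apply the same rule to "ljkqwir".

lrjikwq

The rule is to take characters alternately from the front and the back (1st, last, 2nd, 2nd-last, ...).
Applying that to "ljkqwir" gives "lrjikwq".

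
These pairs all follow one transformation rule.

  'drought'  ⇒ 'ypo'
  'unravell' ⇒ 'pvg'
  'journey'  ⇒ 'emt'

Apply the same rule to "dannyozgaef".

yiuz

The rule is to shift every letter 5 places backward in the alphabet (wrapping around), then keep one character in every 3, starting at position 1 (positions 1st, 4th, 7th, ...).
For "dannyozgaef", step one produces "yviitjubvza"; step two turns that into "yiuz".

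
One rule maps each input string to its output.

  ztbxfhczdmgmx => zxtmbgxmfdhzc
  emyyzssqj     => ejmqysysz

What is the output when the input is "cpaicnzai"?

cipaazinc

The transformation: take characters alternately from the front and the back (1st, last, 2nd, 2nd-last, ...).
On "cpaicnzai" that produces "cipaazinc".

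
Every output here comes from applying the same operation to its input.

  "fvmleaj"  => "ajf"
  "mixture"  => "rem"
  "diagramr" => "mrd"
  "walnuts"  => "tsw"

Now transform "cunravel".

Looking at the pairs, the operation is to move the last 2 characters to the front (rotate right by 2), then keep only the first 3 characters.
On "cunravel": the first step gives "elcunrav", and the second then gives "elc".

elc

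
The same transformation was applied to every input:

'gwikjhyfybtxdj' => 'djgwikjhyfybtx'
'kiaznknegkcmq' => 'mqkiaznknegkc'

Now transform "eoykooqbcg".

Each output is the input with this applied: move the last 2 characters to the front (rotate right by 2).
For "eoykooqbcg" the result is "cgeoykooqb".

cgeoykooqb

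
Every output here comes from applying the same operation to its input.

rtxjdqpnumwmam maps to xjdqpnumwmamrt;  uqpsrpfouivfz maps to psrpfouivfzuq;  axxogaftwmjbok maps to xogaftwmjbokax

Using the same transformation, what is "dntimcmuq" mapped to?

timcmuqdn

Rule — move the first 2 characters to the end (rotate left by 2).
So "dntimcmuq" becomes "timcmuqdn".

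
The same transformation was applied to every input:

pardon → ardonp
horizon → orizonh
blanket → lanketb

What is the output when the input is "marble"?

arblem

The pattern: move the first character to the end.
So "marble" becomes "arblem".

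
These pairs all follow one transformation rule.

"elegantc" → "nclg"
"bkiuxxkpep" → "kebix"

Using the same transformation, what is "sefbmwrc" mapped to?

wceb

Rule — swap the front and back halves of the string, then keep every other character starting from the second (positions 2nd, 4th, 6th, ...).
Starting from "sefbmwrc": after the first operation, "mwrcsefb"; after the second, "wceb".
(Check on "elegantc": → "antceleg" → "nclg" ✓)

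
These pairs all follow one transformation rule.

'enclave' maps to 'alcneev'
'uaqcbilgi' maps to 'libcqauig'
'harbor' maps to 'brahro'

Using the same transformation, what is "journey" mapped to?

nruojye

The rule is to move the last 2 characters to the front (rotate right by 2), then reverse the string.
Applying both steps to "journey": "eyjourn", then "nruojye".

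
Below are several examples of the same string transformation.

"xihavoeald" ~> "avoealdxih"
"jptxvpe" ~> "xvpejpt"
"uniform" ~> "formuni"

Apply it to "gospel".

Rule — move the first 3 characters to the end (rotate left by 3).
On "gospel" that produces "pelgos".

pelgos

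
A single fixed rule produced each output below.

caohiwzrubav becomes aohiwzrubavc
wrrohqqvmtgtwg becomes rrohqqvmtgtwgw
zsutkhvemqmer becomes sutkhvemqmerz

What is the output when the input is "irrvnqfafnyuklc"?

rrvnqfafnyuklci

In each case the input is transformed by: move the first character to the end.
Doing the same to "irrvnqfafnyuklc": "rrvnqfafnyuklci".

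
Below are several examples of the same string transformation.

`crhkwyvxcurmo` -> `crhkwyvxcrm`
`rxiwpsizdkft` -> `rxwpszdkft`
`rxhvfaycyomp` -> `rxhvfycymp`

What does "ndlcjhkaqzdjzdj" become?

ndlcjhkqzdjzdj

Each output is the input with this applied: remove every vowel.
Doing the same to "ndlcjhkaqzdjzdj": "ndlcjhkqzdjzdj".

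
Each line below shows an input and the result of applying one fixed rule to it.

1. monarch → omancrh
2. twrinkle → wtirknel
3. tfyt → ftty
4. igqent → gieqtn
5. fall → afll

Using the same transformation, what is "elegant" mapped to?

Each output is the input with this applied: swap each adjacent pair of characters (1↔2, 3↔4, ...).
For "elegant" the result is "legenat".

legenat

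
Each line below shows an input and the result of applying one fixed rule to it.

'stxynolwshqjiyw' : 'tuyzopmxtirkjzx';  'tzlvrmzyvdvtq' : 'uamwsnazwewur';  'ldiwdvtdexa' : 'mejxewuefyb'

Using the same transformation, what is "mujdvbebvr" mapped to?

The pattern: shift every letter 1 place forward in the alphabet (wrapping around).
On "mujdvbebvr" that produces "nvkewcfcws".

nvkewcfcws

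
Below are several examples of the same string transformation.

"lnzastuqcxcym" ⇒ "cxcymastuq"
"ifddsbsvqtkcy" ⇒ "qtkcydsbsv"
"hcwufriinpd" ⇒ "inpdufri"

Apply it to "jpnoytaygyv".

ygyvoyta

Each output is the input with this applied: delete the first 3 characters, then swap the front and back halves of the string.
"jpnoytaygyv" → "oytaygyv" → "ygyvoyta".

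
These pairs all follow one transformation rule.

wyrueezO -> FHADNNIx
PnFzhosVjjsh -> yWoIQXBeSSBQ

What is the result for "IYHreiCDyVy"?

rhqANRlmHeH

The rule is to flip the case of every letter, then shift every letter 9 places forward in the alphabet (wrapping around).
Starting from "IYHreiCDyVy": after the first operation, "iyhREIcdYvY"; after the second, "rhqANRlmHeH".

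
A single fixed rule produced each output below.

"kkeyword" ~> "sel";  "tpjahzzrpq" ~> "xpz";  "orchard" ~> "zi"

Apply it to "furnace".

ci

In each case the input is transformed by: keep one character in every 3, starting at position 2 (positions 2nd, 5th, 8th, ...), then shift every letter 8 places forward in the alphabet (wrapping around).
On "furnace": the first step gives "ua", and the second then gives "ci".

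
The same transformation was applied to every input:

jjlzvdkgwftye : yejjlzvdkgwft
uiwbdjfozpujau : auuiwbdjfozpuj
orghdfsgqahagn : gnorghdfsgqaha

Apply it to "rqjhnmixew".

ewrqjhnmix

Each output is the input with this applied: move the last 2 characters to the front (rotate right by 2).
For "rqjhnmixew" the result is "ewrqjhnmix".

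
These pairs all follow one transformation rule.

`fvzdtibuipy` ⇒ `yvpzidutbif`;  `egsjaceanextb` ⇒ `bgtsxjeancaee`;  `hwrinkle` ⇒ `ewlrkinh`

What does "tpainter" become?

What's happening: take characters alternately from the front and the back (1st, last, 2nd, 2nd-last, ...), then move the first character to the end.
"tpainter" → "trpeatin" → "rpeatint".

rpeatint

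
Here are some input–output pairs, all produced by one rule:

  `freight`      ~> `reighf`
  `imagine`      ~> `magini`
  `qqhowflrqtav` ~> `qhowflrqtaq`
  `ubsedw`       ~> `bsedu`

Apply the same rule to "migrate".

Rule — delete the last character, then move the first character to the end.
"migrate" → "igratm".

igratm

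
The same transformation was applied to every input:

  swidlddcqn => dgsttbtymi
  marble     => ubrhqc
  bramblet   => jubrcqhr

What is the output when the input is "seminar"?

The rule is to reverse the string, then shift every letter 10 places backward in the alphabet (wrapping around).
Applying both steps to "seminar": "ranimes", then "hqdycui".

hqdycui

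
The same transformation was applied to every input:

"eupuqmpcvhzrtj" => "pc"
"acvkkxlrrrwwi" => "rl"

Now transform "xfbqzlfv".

qz

Each output is the input with this applied: take characters alternately from the front and the back (1st, last, 2nd, 2nd-last, ...), then keep only the last 2 characters.
Starting from "xfbqzlfv": after the first operation, "xvffblqz"; after the second, "qz".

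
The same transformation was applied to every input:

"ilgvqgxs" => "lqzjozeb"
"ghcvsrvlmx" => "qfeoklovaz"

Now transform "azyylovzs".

lsoherrst

What's happening: reverse the string, then shift every letter 7 places backward in the alphabet (wrapping around).
Starting from "azyylovzs": after the first operation, "szvolyyza"; after the second, "lsoherrst".
(Check on "ilgvqgxs": → "sxgqvgli" → "lqzjozeb" ✓)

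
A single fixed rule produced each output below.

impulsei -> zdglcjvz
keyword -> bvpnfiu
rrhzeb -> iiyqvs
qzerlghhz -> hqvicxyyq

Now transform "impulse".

zdglcjv

The transformation: shift every letter 9 places backward in the alphabet (wrapping around).
Applying that to "impulse" gives "zdglcjv".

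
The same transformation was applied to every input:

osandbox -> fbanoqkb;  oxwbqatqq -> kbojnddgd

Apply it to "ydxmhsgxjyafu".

Rule — swap each adjacent pair of characters (1↔2, 3↔4, ...), then shift every letter 13 places forward in the alphabet (wrapping around) — i.e. ROT13.
For "ydxmhsgxjyafu", step one produces "dymxshxgyjfau"; step two turns that into "qlzkfuktlwsnh".

qlzkfuktlwsnh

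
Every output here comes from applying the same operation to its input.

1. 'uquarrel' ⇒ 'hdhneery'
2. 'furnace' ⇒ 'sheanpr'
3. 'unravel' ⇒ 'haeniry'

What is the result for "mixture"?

What's happening: shift every letter 13 places forward in the alphabet (wrapping around) — i.e. ROT13.
So "mixture" becomes "zvkgher".

zvkgher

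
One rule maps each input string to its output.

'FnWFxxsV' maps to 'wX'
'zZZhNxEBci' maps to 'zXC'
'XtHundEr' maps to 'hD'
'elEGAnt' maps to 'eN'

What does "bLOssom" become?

oO

Each output is the input with this applied: keep one character in every 3, starting at position 3 (positions 3rd, 6th, 9th, ...), then flip the case of every letter.
"bLOssom" → "Oo" → "oO".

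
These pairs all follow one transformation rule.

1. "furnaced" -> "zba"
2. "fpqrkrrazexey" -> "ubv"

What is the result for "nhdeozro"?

The rule is to shift every letter 3 places backward in the alphabet (wrapping around), then keep only the last 3 characters.
"nhdeozro" → "keablwol" → "wol".

wol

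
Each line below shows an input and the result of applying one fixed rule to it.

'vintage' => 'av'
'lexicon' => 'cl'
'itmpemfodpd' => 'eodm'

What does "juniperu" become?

pun

The pattern: move the first 3 characters to the end (rotate left by 3), then keep one character in every 3, starting at position 2 (positions 2nd, 5th, 8th, ...).
"juniperu" → "iperujun" → "pun".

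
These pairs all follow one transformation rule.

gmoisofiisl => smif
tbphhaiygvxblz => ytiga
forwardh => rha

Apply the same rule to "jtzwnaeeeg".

Looking at the pairs, the operation is to sort the characters into reverse alphabetical order, then keep one character in every 3, starting at position 2 (positions 2nd, 5th, 8th, ...).
Applying both steps to "jtzwnaeeeg": "zwtnjgeeea", then "wje".

wje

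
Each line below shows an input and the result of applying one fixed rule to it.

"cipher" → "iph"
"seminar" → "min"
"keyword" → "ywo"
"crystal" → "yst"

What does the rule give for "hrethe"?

ret

In each case the input is transformed by: move the last 2 characters to the front (rotate right by 2), then keep only the last 3 characters.
"hrethe" → "hehret" → "ret".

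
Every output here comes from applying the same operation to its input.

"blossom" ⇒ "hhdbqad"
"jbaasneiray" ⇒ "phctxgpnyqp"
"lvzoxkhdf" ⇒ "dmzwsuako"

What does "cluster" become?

hitgraj

Each output is the input with this applied: shift every letter 11 places backward in the alphabet (wrapping around), then move the first 3 characters to the end (rotate left by 3).
For "cluster", step one produces "rajhitg"; step two turns that into "hitgraj".
(Check on "jbaasneiray": → "yqpphctxgpn" → "phctxgpnyqp" ✓)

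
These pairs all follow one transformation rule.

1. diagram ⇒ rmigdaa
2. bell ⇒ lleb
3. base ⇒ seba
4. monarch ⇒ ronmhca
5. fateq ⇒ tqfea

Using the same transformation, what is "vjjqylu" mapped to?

The transformation: sort the characters into reverse alphabetical order.
For "vjjqylu" the result is "yvuqljj".

yvuqljj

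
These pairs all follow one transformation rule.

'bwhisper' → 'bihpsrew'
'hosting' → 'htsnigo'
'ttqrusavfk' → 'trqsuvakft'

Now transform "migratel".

The rule is to swap each adjacent pair of characters (1↔2, 3↔4, ...), then move the first character to the end.
Applying both steps to "migratel": "imrgtale", then "mrgtalei".

mrgtalei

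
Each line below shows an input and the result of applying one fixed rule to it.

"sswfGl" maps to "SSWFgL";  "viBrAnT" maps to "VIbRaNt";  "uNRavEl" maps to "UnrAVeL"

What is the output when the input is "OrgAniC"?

oRGaNIc

Each output is the input with this applied: flip the case of every letter.
On "OrgAniC" that produces "oRGaNIc".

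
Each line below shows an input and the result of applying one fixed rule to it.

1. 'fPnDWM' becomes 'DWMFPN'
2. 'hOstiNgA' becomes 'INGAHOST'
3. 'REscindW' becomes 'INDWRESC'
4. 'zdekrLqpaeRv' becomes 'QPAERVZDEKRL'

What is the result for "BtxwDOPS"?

DOPSBTXW

What's happening: swap the front and back halves of the string, then convert every letter to uppercase.
For "BtxwDOPS", step one produces "DOPSBtxw"; step two turns that into "DOPSBTXW".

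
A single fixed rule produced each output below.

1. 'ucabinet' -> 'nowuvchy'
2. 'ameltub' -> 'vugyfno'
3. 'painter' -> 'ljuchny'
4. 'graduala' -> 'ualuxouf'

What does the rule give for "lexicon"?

hfyrcwi

The transformation: move the last character to the front, then shift every letter 6 places backward in the alphabet (wrapping around).
"lexicon" → "nlexico" → "hfyrcwi".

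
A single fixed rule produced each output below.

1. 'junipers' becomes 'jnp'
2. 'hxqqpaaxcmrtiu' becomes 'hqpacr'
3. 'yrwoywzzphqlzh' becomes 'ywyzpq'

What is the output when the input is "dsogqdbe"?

doq

Rule — delete the last 2 characters, then keep every other character starting from the first (positions 1st, 3rd, 5th, ...).
On "dsogqdbe": the first step gives "dsogqd", and the second then gives "doq".
(Check on "yrwoywzzphqlzh": → "yrwoywzzphql" → "ywyzpq" ✓)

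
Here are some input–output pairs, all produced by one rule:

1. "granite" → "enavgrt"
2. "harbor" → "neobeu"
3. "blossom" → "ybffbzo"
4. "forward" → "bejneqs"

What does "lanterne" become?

Looking at the pairs, the operation is to move the first character to the end, then shift every letter 13 places forward in the alphabet (wrapping around) — i.e. ROT13.
On "lanterne": the first step gives "anternel", and the second then gives "nagreary".

nagreary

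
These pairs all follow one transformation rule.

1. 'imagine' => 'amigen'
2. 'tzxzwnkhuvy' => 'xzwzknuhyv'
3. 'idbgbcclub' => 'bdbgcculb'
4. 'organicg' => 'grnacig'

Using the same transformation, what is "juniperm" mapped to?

nupirem

What's happening: delete the first character, then swap each adjacent pair of characters (1↔2, 3↔4, ...).
On "juniperm": the first step gives "uniperm", and the second then gives "nupirem".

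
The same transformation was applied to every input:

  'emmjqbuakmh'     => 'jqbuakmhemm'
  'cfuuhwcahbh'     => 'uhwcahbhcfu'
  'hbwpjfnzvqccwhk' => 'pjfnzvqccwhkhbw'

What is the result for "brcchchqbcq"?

Looking at the pairs, the operation is to move the first 3 characters to the end (rotate left by 3).
Applying that to "brcchchqbcq" gives "chchqbcqbrc".

chchqbcqbrc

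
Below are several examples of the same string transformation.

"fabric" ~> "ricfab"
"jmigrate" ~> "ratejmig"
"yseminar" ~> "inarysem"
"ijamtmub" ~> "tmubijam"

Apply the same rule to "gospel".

pelgos

In each case the input is transformed by: swap the front and back halves of the string.
Doing the same to "gospel": "pelgos".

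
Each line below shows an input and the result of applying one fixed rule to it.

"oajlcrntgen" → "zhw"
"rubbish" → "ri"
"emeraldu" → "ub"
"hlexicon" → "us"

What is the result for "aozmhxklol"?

Rule — keep one character in every 3, starting at position 3 (positions 3rd, 6th, 9th, ...), then shift every letter 10 places backward in the alphabet (wrapping around).
Starting from "aozmhxklol": after the first operation, "zxo"; after the second, "pne".
(Check on "rubbish": → "bs" → "ri" ✓)

pne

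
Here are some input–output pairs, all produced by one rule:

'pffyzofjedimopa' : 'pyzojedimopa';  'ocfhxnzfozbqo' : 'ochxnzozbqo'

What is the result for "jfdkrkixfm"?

jdkrkixm

In each case the input is transformed by: remove every "f".
"jfdkrkixfm" → "jdkrkixm".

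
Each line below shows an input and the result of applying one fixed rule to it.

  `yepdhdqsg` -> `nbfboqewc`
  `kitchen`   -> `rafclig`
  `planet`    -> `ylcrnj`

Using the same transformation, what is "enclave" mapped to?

Looking at the pairs, the operation is to move the first 2 characters to the end (rotate left by 2), then shift every letter 2 places backward in the alphabet (wrapping around).
Doing the same to "enclave": "ajytccl".

ajytccl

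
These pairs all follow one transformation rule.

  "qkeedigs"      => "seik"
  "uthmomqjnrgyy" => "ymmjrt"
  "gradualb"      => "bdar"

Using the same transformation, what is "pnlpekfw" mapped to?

Looking at the pairs, the operation is to keep every other character starting from the second (positions 2nd, 4th, 6th, ...), then swap the first and last characters.
On "pnlpekfw": the first step gives "npkw", and the second then gives "wpkn".

wpkn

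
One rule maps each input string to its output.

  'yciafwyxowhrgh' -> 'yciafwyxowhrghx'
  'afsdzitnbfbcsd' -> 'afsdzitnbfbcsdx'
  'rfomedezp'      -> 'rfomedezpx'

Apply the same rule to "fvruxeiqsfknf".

Rule — append "x".
So "fvruxeiqsfknf" becomes "fvruxeiqsfknfx".

fvruxeiqsfknfx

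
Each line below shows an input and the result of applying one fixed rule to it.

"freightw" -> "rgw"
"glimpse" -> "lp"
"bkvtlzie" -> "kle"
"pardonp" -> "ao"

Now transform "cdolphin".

dpn

The pattern: keep one character in every 3, starting at position 2 (positions 2nd, 5th, 8th, ...).
Doing the same to "cdolphin": "dpn".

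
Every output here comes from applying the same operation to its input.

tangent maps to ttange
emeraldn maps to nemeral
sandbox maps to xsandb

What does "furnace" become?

efurna

In each case the input is transformed by: move the last 2 characters to the front (rotate right by 2), then delete the first character.
Working it through for "furnace": intermediate "cefurna", final "efurna".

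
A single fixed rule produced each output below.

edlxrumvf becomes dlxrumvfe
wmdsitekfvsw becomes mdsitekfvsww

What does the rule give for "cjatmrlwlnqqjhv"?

jatmrlwlnqqjhvc

In each case the input is transformed by: move the first character to the end.
Doing the same to "cjatmrlwlnqqjhv": "jatmrlwlnqqjhvc".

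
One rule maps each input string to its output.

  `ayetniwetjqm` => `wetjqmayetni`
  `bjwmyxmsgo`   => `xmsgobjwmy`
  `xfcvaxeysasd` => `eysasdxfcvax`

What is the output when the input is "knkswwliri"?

wliriknksw

In each case the input is transformed by: swap the front and back halves of the string.
So "knkswwliri" becomes "wliriknksw".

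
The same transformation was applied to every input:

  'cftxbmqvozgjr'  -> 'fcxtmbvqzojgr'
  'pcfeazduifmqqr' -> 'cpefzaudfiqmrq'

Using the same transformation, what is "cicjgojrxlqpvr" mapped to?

icjcogrjlxpqrv

The transformation: swap each adjacent pair of characters (1↔2, 3↔4, ...).
On "cicjgojrxlqpvr" that produces "icjcogrjlxpqrv".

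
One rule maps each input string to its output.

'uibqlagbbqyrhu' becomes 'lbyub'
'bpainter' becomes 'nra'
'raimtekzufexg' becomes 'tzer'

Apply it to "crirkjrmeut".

The transformation: move the first 3 characters to the end (rotate left by 3), then keep one character in every 3, starting at position 2 (positions 2nd, 5th, 8th, ...).
Working it through for "crirkjrmeut": intermediate "rkjrmeutcri", final "kmti".

kmti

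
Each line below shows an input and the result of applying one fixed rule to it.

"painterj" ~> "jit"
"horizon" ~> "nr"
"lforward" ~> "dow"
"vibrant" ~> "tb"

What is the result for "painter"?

ri

The pattern: take characters alternately from the front and the back (1st, last, 2nd, 2nd-last, ...), then keep one character in every 3, starting at position 2 (positions 2nd, 5th, 8th, ...).
"painter" → "praeitn" → "ri".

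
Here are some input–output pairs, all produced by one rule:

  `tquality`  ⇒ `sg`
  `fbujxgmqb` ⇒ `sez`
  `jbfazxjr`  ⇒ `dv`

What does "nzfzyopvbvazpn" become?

The rule is to keep one character in every 3, starting at position 3 (positions 3rd, 6th, 9th, ...), then shift every letter 2 places backward in the alphabet (wrapping around).
Applying both steps to "nzfzyopvbvazpn": "fobz", then "dmzx".

dmzx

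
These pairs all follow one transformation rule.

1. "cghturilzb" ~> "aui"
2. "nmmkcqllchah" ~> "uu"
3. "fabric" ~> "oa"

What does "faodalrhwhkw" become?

In each case the input is transformed by: shift every letter 9 places forward in the alphabet (wrapping around), then keep only the vowels.
"faodalrhwhkw" → "ojxmjuaqfqtf" → "oua".

oua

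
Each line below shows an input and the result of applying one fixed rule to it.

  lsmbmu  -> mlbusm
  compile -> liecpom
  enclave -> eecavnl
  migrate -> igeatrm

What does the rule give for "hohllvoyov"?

ooollhhyvv

Each output is the input with this applied: sort the characters into reverse alphabetical order, then move the first 3 characters to the end (rotate left by 3).
On "hohllvoyov" that produces "ooollhhyvv".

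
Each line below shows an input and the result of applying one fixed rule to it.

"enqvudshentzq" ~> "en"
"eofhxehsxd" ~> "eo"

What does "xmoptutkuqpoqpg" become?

Looking at the pairs, the operation is to keep only the first 2 characters.
Applying that to "xmoptutkuqpoqpg" gives "xm".

xm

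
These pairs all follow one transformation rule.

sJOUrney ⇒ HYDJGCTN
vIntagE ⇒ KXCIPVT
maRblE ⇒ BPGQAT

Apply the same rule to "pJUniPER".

EYJCXETG

Looking at the pairs, the operation is to shift every letter 11 places backward in the alphabet (wrapping around), then convert every letter to uppercase.
On "pJUniPER": the first step gives "eYJcxETG", and the second then gives "EYJCXETG".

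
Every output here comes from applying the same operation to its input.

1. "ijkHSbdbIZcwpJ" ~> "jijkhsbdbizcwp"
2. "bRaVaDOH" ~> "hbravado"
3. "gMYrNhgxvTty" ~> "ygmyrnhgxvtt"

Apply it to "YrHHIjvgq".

Looking at the pairs, the operation is to move the last character to the front, then convert every letter to lowercase.
"YrHHIjvgq" → "qYrHHIjvg" → "qyrhhijvg".

qyrhhijvg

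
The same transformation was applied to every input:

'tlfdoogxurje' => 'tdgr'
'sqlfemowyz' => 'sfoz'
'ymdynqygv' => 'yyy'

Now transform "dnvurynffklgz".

The pattern: keep one character in every 3, starting at position 1 (positions 1st, 4th, 7th, ...).
On "dnvurynffklgz" that produces "dunkz".

dunkz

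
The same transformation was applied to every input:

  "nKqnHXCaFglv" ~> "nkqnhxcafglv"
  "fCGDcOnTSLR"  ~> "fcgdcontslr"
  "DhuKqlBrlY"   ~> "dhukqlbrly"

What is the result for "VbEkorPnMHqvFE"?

vbekorpnmhqvfe

The transformation: convert every letter to lowercase.
Applying that to "VbEkorPnMHqvFE" gives "vbekorpnmhqvfe".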